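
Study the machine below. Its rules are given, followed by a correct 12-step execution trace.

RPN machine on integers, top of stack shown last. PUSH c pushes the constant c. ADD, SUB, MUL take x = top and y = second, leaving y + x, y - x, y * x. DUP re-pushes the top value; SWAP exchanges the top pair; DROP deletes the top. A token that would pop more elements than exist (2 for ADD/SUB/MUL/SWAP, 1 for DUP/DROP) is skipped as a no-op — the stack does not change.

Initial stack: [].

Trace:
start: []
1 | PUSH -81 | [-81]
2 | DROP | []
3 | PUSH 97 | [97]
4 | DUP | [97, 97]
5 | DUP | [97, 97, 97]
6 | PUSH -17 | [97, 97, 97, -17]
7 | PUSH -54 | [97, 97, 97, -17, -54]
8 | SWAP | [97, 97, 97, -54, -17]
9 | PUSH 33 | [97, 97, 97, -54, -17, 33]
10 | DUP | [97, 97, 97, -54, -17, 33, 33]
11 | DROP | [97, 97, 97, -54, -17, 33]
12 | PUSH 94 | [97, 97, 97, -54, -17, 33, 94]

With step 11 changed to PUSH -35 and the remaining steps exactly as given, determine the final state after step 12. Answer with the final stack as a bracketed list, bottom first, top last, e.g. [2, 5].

[97, 97, 97, -54, -17, 33, 33, -35, 94]

(re-executing from step 11 with the substitution; state before step 11: [97, 97, 97, -54, -17, 33, 33])
11 | PUSH -35 | [97, 97, 97, -54, -17, 33, 33, -35]
12 | PUSH 94 | [97, 97, 97, -54, -17, 33, 33, -35, 94]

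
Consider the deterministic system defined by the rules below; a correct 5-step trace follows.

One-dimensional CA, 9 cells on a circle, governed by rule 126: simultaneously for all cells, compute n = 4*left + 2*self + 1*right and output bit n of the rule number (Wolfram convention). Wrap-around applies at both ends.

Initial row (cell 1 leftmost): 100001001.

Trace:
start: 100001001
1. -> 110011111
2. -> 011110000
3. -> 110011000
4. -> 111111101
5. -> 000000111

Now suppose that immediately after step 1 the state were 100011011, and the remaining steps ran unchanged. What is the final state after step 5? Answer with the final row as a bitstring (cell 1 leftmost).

state after step 1 := 100011011
2. -> 110111110
3. -> 111100011
4. -> 000110110
5. -> 001111111

001111111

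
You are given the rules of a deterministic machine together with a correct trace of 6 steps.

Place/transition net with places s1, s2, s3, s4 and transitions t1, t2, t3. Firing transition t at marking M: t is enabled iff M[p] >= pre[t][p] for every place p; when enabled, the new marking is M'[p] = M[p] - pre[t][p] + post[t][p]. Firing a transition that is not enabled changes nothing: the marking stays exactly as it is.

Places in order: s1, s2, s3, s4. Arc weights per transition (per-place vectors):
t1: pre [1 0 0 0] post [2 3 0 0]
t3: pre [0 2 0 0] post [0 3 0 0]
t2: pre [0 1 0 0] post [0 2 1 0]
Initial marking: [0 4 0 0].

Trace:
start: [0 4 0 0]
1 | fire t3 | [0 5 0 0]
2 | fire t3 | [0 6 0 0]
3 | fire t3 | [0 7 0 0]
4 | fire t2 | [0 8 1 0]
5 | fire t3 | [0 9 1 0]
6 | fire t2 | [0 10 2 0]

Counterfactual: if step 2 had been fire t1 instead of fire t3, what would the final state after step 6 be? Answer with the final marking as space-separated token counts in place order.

0 9 2 0

(re-executing from step 2 with the substitution; state before step 2: [0 5 0 0])
2 | fire t1 | [0 5 0 0]
3 | fire t3 | [0 6 0 0]
4 | fire t2 | [0 7 1 0]
5 | fire t3 | [0 8 1 0]
6 | fire t2 | [0 9 2 0]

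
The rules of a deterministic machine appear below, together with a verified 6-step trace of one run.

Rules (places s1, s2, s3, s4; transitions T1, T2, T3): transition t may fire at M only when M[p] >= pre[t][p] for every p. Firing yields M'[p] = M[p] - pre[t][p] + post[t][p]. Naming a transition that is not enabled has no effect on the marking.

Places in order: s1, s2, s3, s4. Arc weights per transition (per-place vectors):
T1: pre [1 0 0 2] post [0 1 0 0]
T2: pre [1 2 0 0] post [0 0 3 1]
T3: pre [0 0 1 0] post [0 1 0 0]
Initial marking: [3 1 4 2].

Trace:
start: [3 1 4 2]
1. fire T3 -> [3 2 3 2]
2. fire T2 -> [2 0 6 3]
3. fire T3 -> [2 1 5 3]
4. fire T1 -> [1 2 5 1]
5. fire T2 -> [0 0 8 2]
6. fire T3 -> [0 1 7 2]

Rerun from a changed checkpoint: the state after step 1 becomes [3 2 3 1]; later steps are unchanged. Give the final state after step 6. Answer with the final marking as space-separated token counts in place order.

0 1 7 1

state after step 1 := [3 2 3 1]
2. fire T2 -> [2 0 6 2]
3. fire T3 -> [2 1 5 2]
4. fire T1 -> [1 2 5 0]
5. fire T2 -> [0 0 8 1]
6. fire T3 -> [0 1 7 1]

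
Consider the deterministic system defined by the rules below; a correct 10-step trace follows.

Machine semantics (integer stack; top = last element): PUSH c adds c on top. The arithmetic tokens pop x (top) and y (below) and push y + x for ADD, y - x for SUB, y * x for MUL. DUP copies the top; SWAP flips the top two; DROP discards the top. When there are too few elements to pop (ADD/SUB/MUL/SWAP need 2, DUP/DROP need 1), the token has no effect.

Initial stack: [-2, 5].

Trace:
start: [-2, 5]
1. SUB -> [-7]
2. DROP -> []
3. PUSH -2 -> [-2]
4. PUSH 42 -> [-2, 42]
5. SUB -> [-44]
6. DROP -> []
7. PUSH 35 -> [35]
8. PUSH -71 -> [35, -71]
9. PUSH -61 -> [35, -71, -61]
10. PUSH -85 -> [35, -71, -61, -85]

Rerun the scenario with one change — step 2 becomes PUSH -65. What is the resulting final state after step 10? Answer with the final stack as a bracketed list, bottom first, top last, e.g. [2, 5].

[-7, -65, 35, -71, -61, -85]

(re-executing from step 2 with the substitution; state before step 2: [-7])
2. PUSH -65 -> [-7, -65]
3. PUSH -2 -> [-7, -65, -2]
4. PUSH 42 -> [-7, -65, -2, 42]
5. SUB -> [-7, -65, -44]
6. DROP -> [-7, -65]
7. PUSH 35 -> [-7, -65, 35]
8. PUSH -71 -> [-7, -65, 35, -71]
9. PUSH -61 -> [-7, -65, 35, -71, -61]
10. PUSH -85 -> [-7, -65, 35, -71, -61, -85]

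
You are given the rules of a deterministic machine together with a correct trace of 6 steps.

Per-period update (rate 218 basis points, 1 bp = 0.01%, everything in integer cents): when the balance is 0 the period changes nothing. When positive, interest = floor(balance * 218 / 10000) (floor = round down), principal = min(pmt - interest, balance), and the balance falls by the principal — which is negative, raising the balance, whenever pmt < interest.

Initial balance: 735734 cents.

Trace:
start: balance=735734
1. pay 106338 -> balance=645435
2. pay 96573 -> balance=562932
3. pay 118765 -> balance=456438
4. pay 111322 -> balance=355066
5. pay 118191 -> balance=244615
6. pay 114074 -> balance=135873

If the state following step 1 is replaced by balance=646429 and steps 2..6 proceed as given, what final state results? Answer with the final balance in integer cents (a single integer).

state after step 1 := balance=646429
2. pay 96573 -> balance=563948
3. pay 118765 -> balance=457477
4. pay 111322 -> balance=356127
5. pay 118191 -> balance=245699
6. pay 114074 -> balance=136981

136981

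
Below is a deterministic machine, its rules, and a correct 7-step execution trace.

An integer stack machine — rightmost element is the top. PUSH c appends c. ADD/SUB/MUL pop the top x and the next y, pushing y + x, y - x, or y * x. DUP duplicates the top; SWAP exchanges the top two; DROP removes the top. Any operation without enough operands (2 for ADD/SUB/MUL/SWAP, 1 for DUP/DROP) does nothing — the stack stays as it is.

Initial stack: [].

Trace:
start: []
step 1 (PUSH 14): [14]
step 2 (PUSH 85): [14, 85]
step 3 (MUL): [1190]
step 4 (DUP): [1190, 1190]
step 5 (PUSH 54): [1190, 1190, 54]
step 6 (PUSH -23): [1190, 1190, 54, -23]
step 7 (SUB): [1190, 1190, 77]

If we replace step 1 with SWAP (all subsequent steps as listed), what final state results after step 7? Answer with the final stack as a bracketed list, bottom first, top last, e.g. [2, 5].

(re-executing from step 1 with the substitution; state before step 1: [])
step 1 (SWAP): []
step 2 (PUSH 85): [85]
step 3 (MUL): [85]
step 4 (DUP): [85, 85]
step 5 (PUSH 54): [85, 85, 54]
step 6 (PUSH -23): [85, 85, 54, -23]
step 7 (SUB): [85, 85, 77]

[85, 85, 77]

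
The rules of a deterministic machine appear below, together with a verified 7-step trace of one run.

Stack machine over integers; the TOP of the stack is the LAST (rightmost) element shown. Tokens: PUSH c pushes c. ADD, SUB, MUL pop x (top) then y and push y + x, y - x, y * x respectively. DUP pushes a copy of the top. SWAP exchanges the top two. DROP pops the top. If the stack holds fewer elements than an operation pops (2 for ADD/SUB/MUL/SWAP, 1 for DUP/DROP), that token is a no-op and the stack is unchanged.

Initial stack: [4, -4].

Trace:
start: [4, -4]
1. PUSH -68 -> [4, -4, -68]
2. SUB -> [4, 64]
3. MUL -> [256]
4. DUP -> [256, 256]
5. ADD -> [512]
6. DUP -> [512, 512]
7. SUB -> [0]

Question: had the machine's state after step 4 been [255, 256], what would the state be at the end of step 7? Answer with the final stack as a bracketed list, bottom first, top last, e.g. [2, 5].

[0]

state after step 4 := [255, 256]
5. ADD -> [511]
6. DUP -> [511, 511]
7. SUB -> [0]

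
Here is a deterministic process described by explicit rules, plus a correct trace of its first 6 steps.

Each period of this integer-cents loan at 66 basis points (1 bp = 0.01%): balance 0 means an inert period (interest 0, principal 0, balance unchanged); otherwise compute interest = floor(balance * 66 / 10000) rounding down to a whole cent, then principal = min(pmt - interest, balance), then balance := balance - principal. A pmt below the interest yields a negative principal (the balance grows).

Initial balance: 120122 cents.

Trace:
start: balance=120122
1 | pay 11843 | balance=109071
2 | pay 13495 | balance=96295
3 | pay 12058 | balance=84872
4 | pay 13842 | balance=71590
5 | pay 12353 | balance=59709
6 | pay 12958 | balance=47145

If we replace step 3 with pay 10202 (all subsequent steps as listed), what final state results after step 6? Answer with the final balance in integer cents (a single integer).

49037

(re-executing from step 3 with the substitution; state before step 3: balance=96295)
3 | pay 10202 | balance=86728
4 | pay 13842 | balance=73458
5 | pay 12353 | balance=61589
6 | pay 12958 | balance=49037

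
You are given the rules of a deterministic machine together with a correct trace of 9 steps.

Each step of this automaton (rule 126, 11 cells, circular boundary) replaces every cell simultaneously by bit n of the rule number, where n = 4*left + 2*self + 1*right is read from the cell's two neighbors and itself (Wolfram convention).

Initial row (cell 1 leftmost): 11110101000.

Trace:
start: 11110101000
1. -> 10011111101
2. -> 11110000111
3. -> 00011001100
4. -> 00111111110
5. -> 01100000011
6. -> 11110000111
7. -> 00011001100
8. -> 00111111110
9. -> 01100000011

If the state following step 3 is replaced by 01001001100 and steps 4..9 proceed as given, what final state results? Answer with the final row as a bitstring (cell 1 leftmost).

01111111100

state after step 3 := 01001001100
4. -> 11111111110
5. -> 10000000011
6. -> 11000000110
7. -> 11100001111
8. -> 00110011000
9. -> 01111111100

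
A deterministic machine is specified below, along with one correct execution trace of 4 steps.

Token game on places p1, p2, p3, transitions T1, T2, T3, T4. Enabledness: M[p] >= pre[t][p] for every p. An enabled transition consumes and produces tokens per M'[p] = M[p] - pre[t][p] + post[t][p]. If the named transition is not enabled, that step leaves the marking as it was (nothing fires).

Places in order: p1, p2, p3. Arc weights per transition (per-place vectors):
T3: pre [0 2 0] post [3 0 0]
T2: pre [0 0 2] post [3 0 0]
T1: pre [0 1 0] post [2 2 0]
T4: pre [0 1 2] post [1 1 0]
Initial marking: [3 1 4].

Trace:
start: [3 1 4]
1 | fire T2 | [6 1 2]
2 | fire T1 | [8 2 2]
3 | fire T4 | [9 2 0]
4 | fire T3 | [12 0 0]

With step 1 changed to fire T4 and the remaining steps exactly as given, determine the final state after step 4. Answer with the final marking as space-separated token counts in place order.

(re-executing from step 1 with the substitution; state before step 1: [3 1 4])
1 | fire T4 | [4 1 2]
2 | fire T1 | [6 2 2]
3 | fire T4 | [7 2 0]
4 | fire T3 | [10 0 0]

10 0 0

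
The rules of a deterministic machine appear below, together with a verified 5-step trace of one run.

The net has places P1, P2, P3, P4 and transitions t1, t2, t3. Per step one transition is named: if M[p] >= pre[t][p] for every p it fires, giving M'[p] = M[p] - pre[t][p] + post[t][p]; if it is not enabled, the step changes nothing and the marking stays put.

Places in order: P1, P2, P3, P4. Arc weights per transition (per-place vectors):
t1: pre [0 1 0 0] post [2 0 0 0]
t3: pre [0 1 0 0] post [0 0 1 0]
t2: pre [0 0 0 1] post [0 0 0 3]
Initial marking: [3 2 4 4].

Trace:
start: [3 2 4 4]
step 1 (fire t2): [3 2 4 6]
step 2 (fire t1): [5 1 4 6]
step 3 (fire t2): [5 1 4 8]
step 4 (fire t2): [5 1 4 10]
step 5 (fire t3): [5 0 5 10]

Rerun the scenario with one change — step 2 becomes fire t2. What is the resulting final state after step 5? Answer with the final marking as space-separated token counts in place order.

3 1 5 12

(re-executing from step 2 with the substitution; state before step 2: [3 2 4 6])
step 2 (fire t2): [3 2 4 8]
step 3 (fire t2): [3 2 4 10]
step 4 (fire t2): [3 2 4 12]
step 5 (fire t3): [3 1 5 12]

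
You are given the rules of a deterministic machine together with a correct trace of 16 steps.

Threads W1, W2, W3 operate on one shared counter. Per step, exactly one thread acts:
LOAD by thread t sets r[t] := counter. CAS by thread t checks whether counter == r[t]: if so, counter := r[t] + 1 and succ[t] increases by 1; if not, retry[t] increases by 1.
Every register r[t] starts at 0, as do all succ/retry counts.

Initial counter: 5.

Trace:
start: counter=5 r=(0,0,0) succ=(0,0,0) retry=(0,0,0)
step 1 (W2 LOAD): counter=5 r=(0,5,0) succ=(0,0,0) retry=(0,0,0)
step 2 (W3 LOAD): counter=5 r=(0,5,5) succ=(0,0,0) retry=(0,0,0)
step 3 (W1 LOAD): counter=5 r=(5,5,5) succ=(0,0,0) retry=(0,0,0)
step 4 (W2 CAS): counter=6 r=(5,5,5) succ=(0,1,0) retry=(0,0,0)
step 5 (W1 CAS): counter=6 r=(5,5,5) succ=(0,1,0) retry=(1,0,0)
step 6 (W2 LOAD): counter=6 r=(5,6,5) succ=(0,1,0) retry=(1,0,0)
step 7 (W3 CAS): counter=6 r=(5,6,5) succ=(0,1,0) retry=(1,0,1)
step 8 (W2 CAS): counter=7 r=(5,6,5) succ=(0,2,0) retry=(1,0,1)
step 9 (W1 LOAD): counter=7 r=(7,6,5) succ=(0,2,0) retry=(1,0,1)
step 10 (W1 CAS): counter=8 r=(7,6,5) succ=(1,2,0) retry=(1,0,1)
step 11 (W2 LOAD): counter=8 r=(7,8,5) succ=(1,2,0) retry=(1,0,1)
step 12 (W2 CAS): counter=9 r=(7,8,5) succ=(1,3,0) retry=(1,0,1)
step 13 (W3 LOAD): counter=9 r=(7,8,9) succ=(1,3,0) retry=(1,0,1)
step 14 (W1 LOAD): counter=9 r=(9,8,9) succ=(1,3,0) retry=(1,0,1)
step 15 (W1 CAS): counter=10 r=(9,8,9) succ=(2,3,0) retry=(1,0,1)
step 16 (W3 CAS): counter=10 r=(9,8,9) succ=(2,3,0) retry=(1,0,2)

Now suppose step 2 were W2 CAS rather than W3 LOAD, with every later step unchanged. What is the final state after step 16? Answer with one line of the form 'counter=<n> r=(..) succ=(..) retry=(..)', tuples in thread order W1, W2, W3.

counter=11 r=(10,9,10) succ=(3,3,0) retry=(0,1,2)

(re-executing from step 2 with the substitution; state before step 2: counter=5 r=(0,5,0) succ=(0,0,0) retry=(0,0,0))
step 2 (W2 CAS): counter=6 r=(0,5,0) succ=(0,1,0) retry=(0,0,0)
step 3 (W1 LOAD): counter=6 r=(6,5,0) succ=(0,1,0) retry=(0,0,0)
step 4 (W2 CAS): counter=6 r=(6,5,0) succ=(0,1,0) retry=(0,1,0)
step 5 (W1 CAS): counter=7 r=(6,5,0) succ=(1,1,0) retry=(0,1,0)
step 6 (W2 LOAD): counter=7 r=(6,7,0) succ=(1,1,0) retry=(0,1,0)
step 7 (W3 CAS): counter=7 r=(6,7,0) succ=(1,1,0) retry=(0,1,1)
step 8 (W2 CAS): counter=8 r=(6,7,0) succ=(1,2,0) retry=(0,1,1)
step 9 (W1 LOAD): counter=8 r=(8,7,0) succ=(1,2,0) retry=(0,1,1)
step 10 (W1 CAS): counter=9 r=(8,7,0) succ=(2,2,0) retry=(0,1,1)
step 11 (W2 LOAD): counter=9 r=(8,9,0) succ=(2,2,0) retry=(0,1,1)
step 12 (W2 CAS): counter=10 r=(8,9,0) succ=(2,3,0) retry=(0,1,1)
step 13 (W3 LOAD): counter=10 r=(8,9,10) succ=(2,3,0) retry=(0,1,1)
step 14 (W1 LOAD): counter=10 r=(10,9,10) succ=(2,3,0) retry=(0,1,1)
step 15 (W1 CAS): counter=11 r=(10,9,10) succ=(3,3,0) retry=(0,1,1)
step 16 (W3 CAS): counter=11 r=(10,9,10) succ=(3,3,0) retry=(0,1,2)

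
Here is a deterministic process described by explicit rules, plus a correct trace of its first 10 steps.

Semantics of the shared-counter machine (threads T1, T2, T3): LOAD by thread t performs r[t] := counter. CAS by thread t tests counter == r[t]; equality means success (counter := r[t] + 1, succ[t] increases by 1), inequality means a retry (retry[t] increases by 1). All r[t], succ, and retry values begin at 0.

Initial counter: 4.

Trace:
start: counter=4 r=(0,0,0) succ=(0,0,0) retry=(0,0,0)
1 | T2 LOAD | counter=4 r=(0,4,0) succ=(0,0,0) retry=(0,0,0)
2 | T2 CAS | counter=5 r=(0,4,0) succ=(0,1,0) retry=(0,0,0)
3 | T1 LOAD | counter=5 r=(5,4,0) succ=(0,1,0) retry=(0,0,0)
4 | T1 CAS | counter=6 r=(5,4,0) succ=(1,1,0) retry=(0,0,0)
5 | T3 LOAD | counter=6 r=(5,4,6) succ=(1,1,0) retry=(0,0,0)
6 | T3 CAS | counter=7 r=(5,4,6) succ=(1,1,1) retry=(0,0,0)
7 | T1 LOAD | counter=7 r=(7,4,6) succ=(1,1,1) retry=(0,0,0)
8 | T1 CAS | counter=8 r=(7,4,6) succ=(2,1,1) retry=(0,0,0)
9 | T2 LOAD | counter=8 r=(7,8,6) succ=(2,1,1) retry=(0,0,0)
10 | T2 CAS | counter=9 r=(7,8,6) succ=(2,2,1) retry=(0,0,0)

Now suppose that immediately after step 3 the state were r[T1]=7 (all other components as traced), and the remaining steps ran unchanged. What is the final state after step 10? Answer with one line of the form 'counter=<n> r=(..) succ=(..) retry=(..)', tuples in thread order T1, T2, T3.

counter=8 r=(6,7,5) succ=(1,2,1) retry=(1,0,0)

state after step 3 := counter=5 r=(7,4,0) succ=(0,1,0) retry=(0,0,0)
4 | T1 CAS | counter=5 r=(7,4,0) succ=(0,1,0) retry=(1,0,0)
5 | T3 LOAD | counter=5 r=(7,4,5) succ=(0,1,0) retry=(1,0,0)
6 | T3 CAS | counter=6 r=(7,4,5) succ=(0,1,1) retry=(1,0,0)
7 | T1 LOAD | counter=6 r=(6,4,5) succ=(0,1,1) retry=(1,0,0)
8 | T1 CAS | counter=7 r=(6,4,5) succ=(1,1,1) retry=(1,0,0)
9 | T2 LOAD | counter=7 r=(6,7,5) succ=(1,1,1) retry=(1,0,0)
10 | T2 CAS | counter=8 r=(6,7,5) succ=(1,2,1) retry=(1,0,0)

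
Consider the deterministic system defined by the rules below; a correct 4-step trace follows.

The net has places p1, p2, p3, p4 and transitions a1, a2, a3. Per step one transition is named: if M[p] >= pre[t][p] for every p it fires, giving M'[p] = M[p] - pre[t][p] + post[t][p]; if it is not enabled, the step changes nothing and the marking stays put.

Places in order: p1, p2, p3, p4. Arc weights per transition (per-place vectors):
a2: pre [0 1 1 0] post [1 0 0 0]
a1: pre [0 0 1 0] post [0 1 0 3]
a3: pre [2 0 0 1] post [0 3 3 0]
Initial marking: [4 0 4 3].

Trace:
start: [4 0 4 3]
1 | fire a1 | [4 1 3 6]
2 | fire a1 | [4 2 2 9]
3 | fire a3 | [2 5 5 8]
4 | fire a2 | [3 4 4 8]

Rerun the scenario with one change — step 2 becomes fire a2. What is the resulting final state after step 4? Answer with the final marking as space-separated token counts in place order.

4 2 4 5

(re-executing from step 2 with the substitution; state before step 2: [4 1 3 6])
2 | fire a2 | [5 0 2 6]
3 | fire a3 | [3 3 5 5]
4 | fire a2 | [4 2 4 5]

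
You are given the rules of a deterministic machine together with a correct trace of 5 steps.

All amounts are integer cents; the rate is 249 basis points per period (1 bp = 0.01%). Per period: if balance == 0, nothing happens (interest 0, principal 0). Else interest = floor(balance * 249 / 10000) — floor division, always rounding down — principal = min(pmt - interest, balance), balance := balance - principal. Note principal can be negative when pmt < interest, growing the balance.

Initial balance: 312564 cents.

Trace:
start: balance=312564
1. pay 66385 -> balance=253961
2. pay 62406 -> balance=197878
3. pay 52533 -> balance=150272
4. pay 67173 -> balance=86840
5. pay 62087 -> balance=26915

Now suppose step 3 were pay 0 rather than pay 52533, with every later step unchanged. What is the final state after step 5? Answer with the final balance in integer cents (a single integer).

82096

(re-executing from step 3 with the substitution; state before step 3: balance=197878)
3. pay 0 -> balance=202805
4. pay 67173 -> balance=140681
5. pay 62087 -> balance=82096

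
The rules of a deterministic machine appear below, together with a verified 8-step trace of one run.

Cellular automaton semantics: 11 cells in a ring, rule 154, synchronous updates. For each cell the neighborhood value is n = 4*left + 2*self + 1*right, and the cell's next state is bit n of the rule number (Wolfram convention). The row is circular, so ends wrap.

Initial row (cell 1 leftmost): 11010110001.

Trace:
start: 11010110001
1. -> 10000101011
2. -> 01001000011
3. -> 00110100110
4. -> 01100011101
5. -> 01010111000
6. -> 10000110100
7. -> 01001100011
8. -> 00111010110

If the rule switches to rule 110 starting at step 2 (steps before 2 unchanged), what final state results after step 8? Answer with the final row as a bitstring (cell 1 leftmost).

11111001000

(re-executing steps 2..8 under rule 110; state before step 2: 10000101011)
2. -> 10001111110
3. -> 10011000011
4. -> 10111000110
5. -> 11101001111
6. -> 00111011000
7. -> 01101111000
8. -> 11111001000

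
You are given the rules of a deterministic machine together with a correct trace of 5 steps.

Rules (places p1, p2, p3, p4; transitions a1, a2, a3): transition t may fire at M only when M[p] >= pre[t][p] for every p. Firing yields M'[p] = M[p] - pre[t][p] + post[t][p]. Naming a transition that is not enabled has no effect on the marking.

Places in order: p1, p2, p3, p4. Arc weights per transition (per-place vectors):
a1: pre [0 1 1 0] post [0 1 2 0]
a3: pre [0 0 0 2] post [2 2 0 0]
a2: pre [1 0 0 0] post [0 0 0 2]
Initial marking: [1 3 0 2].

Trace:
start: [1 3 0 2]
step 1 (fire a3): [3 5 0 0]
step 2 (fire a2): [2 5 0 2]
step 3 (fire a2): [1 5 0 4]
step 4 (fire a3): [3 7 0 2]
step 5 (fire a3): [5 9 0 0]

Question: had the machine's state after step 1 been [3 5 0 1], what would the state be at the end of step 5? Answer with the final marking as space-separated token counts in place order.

state after step 1 := [3 5 0 1]
step 2 (fire a2): [2 5 0 3]
step 3 (fire a2): [1 5 0 5]
step 4 (fire a3): [3 7 0 3]
step 5 (fire a3): [5 9 0 1]

5 9 0 1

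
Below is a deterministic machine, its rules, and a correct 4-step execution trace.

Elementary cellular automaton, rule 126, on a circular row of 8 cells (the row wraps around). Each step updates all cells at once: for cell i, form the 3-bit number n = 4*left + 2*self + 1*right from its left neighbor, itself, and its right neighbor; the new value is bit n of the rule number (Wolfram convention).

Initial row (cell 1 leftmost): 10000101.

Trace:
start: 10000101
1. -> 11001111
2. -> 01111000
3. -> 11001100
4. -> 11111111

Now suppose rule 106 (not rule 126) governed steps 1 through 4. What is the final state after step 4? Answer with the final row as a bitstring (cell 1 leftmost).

(re-executing steps 1..4 under rule 106; state before step 1: 10000101)
1. -> 10001011
2. -> 10010110
3. -> 00101111
4. -> 01011001

01011001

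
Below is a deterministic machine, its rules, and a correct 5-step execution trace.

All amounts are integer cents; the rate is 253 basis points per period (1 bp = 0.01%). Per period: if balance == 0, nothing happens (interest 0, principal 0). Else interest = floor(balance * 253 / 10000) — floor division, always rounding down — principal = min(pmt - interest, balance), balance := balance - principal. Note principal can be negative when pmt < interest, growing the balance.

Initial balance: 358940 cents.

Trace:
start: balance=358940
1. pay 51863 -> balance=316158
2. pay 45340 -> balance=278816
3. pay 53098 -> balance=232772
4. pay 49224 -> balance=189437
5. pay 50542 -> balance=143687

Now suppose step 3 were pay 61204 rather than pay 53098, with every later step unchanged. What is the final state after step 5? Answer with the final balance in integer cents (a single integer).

(re-executing from step 3 with the substitution; state before step 3: balance=278816)
3. pay 61204 -> balance=224666
4. pay 49224 -> balance=181126
5. pay 50542 -> balance=135166

135166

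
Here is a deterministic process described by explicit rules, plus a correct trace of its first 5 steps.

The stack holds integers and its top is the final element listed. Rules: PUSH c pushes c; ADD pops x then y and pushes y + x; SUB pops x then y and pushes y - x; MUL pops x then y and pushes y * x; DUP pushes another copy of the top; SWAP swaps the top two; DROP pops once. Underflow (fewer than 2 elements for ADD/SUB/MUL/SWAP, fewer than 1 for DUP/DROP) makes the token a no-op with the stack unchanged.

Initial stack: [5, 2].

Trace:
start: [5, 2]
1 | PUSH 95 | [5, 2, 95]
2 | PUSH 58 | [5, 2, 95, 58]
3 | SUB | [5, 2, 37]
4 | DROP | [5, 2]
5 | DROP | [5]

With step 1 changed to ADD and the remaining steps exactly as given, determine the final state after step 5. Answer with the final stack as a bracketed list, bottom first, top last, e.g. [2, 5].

[]

(re-executing from step 1 with the substitution; state before step 1: [5, 2])
1 | ADD | [7]
2 | PUSH 58 | [7, 58]
3 | SUB | [-51]
4 | DROP | []
5 | DROP | []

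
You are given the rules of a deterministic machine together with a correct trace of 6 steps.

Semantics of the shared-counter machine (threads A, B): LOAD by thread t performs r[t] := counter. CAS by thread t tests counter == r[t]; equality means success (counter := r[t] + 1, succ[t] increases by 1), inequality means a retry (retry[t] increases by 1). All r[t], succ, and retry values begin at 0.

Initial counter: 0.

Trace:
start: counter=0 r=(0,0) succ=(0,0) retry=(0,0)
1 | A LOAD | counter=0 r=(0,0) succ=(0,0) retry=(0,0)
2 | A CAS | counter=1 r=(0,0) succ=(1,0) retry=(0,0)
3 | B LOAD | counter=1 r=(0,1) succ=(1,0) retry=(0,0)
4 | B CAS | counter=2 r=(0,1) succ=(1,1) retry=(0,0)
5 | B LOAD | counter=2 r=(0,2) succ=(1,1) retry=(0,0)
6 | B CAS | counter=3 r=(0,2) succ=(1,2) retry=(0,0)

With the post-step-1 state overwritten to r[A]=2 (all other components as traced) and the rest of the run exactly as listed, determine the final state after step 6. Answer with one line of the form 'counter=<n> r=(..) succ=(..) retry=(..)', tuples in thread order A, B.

counter=2 r=(2,1) succ=(0,2) retry=(1,0)

state after step 1 := counter=0 r=(2,0) succ=(0,0) retry=(0,0)
2 | A CAS | counter=0 r=(2,0) succ=(0,0) retry=(1,0)
3 | B LOAD | counter=0 r=(2,0) succ=(0,0) retry=(1,0)
4 | B CAS | counter=1 r=(2,0) succ=(0,1) retry=(1,0)
5 | B LOAD | counter=1 r=(2,1) succ=(0,1) retry=(1,0)
6 | B CAS | counter=2 r=(2,1) succ=(0,2) retry=(1,0)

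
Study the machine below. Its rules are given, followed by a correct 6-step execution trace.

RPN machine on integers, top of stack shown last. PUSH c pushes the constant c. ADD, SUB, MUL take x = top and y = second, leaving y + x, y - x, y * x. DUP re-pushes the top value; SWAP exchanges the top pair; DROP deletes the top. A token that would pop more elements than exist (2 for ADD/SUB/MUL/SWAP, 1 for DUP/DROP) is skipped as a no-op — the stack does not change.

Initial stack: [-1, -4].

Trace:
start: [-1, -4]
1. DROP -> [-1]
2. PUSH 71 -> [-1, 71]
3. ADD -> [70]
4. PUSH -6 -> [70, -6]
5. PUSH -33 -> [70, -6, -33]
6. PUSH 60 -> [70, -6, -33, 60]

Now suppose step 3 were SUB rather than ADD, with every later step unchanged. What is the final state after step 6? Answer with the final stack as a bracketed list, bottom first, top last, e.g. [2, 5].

(re-executing from step 3 with the substitution; state before step 3: [-1, 71])
3. SUB -> [-72]
4. PUSH -6 -> [-72, -6]
5. PUSH -33 -> [-72, -6, -33]
6. PUSH 60 -> [-72, -6, -33, 60]

[-72, -6, -33, 60]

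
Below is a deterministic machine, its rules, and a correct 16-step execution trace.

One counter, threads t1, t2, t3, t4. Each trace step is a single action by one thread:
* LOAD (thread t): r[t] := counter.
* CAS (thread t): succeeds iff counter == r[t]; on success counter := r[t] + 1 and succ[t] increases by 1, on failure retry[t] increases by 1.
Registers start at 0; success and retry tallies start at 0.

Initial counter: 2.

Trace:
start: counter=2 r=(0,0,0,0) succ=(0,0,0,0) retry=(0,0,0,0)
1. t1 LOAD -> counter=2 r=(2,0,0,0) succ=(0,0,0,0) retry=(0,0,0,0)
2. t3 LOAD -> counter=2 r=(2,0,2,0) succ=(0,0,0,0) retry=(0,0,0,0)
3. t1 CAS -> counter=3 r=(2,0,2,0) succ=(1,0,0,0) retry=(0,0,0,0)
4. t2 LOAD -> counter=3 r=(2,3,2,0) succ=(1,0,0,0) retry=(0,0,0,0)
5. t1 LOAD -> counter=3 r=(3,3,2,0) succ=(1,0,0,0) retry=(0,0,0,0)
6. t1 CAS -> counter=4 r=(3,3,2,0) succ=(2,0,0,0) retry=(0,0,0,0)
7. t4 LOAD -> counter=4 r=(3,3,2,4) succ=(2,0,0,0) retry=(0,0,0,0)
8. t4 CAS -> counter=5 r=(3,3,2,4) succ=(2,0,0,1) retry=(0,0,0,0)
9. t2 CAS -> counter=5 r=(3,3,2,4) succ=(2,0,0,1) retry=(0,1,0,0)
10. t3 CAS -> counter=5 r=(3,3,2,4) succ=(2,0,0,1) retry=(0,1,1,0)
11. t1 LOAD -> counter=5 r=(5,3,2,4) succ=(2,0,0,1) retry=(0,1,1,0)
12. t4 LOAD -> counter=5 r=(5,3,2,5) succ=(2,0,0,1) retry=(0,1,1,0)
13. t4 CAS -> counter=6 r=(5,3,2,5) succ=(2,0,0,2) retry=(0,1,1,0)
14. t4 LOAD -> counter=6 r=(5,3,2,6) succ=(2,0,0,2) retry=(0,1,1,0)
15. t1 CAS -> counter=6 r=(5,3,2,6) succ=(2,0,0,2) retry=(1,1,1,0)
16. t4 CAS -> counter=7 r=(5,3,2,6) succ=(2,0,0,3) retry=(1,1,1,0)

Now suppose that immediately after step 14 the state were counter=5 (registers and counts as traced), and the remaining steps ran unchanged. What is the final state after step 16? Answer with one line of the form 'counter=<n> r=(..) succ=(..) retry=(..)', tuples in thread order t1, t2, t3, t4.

state after step 14 := counter=5 r=(5,3,2,6) succ=(2,0,0,2) retry=(0,1,1,0)
15. t1 CAS -> counter=6 r=(5,3,2,6) succ=(3,0,0,2) retry=(0,1,1,0)
16. t4 CAS -> counter=7 r=(5,3,2,6) succ=(3,0,0,3) retry=(0,1,1,0)

counter=7 r=(5,3,2,6) succ=(3,0,0,3) retry=(0,1,1,0)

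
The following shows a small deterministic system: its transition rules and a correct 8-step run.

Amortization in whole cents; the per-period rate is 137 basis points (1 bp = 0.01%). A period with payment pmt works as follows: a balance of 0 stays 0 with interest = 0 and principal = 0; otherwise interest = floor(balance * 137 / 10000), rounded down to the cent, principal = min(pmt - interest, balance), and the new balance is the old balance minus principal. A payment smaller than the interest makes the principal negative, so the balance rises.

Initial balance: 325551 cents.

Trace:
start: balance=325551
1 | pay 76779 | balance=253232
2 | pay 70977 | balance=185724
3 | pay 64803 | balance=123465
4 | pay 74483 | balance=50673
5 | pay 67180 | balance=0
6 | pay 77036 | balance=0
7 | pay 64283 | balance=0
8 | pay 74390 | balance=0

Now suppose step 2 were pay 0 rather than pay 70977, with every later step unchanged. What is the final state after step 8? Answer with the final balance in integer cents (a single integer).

0

(re-executing from step 2 with the substitution; state before step 2: balance=253232)
2 | pay 0 | balance=256701
3 | pay 64803 | balance=195414
4 | pay 74483 | balance=123608
5 | pay 67180 | balance=58121
6 | pay 77036 | balance=0
7 | pay 64283 | balance=0
8 | pay 74390 | balance=0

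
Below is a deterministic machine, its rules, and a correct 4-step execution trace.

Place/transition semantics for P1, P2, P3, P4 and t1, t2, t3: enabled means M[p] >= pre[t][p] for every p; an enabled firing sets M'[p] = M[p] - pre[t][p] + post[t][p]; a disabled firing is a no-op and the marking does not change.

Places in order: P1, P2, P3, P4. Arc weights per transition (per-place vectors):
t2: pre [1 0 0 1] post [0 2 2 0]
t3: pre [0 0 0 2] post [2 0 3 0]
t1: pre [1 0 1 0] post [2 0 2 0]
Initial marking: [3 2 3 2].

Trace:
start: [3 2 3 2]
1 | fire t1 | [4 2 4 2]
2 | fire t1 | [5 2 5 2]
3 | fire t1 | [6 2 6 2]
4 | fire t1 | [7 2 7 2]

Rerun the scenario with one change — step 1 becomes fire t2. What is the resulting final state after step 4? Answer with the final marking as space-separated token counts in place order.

(re-executing from step 1 with the substitution; state before step 1: [3 2 3 2])
1 | fire t2 | [2 4 5 1]
2 | fire t1 | [3 4 6 1]
3 | fire t1 | [4 4 7 1]
4 | fire t1 | [5 4 8 1]

5 4 8 1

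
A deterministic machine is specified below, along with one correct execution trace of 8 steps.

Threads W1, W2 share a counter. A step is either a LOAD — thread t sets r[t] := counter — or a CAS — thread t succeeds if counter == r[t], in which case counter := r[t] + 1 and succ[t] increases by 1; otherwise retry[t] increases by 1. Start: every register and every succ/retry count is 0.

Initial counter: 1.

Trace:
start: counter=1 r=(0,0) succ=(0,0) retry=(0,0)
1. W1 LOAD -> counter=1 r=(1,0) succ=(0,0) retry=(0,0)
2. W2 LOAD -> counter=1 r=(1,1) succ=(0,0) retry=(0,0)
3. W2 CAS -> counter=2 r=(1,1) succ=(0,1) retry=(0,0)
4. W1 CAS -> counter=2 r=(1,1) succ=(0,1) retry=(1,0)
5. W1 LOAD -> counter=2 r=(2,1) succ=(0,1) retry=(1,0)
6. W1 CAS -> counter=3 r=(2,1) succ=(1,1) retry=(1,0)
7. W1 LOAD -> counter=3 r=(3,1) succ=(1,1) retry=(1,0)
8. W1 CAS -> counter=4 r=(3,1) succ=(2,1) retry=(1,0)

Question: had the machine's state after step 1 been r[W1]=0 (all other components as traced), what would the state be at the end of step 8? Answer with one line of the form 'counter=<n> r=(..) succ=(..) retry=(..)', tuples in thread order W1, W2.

counter=4 r=(3,1) succ=(2,1) retry=(1,0)

state after step 1 := counter=1 r=(0,0) succ=(0,0) retry=(0,0)
2. W2 LOAD -> counter=1 r=(0,1) succ=(0,0) retry=(0,0)
3. W2 CAS -> counter=2 r=(0,1) succ=(0,1) retry=(0,0)
4. W1 CAS -> counter=2 r=(0,1) succ=(0,1) retry=(1,0)
5. W1 LOAD -> counter=2 r=(2,1) succ=(0,1) retry=(1,0)
6. W1 CAS -> counter=3 r=(2,1) succ=(1,1) retry=(1,0)
7. W1 LOAD -> counter=3 r=(3,1) succ=(1,1) retry=(1,0)
8. W1 CAS -> counter=4 r=(3,1) succ=(2,1) retry=(1,0)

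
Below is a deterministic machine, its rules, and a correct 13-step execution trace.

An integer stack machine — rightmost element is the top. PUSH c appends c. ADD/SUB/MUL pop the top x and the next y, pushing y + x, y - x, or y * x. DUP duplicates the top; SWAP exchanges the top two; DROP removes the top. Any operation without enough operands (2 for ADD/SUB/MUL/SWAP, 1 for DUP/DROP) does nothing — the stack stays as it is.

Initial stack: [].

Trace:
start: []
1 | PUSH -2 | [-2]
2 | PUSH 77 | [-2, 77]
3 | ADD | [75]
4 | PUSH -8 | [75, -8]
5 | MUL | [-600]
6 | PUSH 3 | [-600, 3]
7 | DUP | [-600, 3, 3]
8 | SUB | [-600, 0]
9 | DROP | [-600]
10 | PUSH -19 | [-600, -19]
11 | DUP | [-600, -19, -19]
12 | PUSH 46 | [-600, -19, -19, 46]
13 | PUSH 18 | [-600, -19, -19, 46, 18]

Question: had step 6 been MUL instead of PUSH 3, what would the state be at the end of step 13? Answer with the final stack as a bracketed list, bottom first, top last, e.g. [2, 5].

[-19, -19, 46, 18]

(re-executing from step 6 with the substitution; state before step 6: [-600])
6 | MUL | [-600]
7 | DUP | [-600, -600]
8 | SUB | [0]
9 | DROP | []
10 | PUSH -19 | [-19]
11 | DUP | [-19, -19]
12 | PUSH 46 | [-19, -19, 46]
13 | PUSH 18 | [-19, -19, 46, 18]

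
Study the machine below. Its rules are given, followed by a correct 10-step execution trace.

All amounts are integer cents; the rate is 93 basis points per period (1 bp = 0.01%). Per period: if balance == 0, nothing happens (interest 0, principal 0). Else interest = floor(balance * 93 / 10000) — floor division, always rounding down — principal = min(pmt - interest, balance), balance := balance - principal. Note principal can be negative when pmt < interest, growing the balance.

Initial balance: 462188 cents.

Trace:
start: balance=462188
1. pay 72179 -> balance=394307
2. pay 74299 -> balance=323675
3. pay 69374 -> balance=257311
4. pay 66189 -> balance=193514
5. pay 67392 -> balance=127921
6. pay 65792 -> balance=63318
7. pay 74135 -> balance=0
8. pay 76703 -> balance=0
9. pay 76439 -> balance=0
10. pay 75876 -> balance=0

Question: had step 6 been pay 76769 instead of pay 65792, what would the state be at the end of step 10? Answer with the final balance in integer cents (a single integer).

0

(re-executing from step 6 with the substitution; state before step 6: balance=127921)
6. pay 76769 -> balance=52341
7. pay 74135 -> balance=0
8. pay 76703 -> balance=0
9. pay 76439 -> balance=0
10. pay 75876 -> balance=0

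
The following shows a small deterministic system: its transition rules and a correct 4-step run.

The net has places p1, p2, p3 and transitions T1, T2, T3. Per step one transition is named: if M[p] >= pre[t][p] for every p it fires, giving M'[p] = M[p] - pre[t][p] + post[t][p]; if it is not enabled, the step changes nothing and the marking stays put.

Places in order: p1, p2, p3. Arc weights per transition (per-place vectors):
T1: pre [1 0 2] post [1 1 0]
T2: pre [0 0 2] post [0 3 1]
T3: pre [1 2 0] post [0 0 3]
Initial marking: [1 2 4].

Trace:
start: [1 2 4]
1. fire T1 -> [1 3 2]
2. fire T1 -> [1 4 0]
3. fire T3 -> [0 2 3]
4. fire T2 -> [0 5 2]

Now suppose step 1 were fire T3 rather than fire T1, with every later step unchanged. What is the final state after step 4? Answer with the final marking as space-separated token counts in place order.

0 3 6

(re-executing from step 1 with the substitution; state before step 1: [1 2 4])
1. fire T3 -> [0 0 7]
2. fire T1 -> [0 0 7]
3. fire T3 -> [0 0 7]
4. fire T2 -> [0 3 6]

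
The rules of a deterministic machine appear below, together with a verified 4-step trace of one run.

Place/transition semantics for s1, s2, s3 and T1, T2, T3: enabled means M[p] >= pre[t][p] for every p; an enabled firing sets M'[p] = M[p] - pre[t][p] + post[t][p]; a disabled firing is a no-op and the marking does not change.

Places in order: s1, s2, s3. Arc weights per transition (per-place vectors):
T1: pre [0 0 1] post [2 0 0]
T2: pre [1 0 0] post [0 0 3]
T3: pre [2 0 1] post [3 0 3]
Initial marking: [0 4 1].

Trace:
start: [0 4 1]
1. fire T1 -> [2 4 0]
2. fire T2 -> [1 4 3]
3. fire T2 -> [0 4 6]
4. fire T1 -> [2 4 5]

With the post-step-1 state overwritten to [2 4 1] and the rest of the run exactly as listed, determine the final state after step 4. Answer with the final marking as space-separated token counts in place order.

2 4 6

state after step 1 := [2 4 1]
2. fire T2 -> [1 4 4]
3. fire T2 -> [0 4 7]
4. fire T1 -> [2 4 6]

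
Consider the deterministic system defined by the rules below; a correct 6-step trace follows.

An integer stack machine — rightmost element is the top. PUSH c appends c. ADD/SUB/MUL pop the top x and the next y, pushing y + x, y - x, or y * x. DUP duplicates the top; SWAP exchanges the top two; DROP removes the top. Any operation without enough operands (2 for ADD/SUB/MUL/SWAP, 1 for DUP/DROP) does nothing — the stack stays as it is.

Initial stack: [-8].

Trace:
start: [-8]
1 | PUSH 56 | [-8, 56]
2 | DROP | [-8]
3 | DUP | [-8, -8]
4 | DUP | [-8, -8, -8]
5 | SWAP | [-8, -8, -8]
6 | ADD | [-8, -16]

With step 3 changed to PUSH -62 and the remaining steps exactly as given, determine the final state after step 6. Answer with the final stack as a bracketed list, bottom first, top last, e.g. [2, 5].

[-8, -124]

(re-executing from step 3 with the substitution; state before step 3: [-8])
3 | PUSH -62 | [-8, -62]
4 | DUP | [-8, -62, -62]
5 | SWAP | [-8, -62, -62]
6 | ADD | [-8, -124]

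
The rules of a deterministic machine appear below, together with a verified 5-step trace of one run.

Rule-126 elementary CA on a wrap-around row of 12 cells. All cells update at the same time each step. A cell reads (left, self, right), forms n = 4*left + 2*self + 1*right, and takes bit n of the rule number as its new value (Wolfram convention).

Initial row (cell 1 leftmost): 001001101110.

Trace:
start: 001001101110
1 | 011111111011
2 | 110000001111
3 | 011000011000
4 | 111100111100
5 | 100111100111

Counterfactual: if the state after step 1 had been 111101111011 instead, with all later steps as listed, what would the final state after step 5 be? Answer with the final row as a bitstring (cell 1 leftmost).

state after step 1 := 111101111011
2 | 000111001110
3 | 001101111011
4 | 111111001111
5 | 000001111000

000001111000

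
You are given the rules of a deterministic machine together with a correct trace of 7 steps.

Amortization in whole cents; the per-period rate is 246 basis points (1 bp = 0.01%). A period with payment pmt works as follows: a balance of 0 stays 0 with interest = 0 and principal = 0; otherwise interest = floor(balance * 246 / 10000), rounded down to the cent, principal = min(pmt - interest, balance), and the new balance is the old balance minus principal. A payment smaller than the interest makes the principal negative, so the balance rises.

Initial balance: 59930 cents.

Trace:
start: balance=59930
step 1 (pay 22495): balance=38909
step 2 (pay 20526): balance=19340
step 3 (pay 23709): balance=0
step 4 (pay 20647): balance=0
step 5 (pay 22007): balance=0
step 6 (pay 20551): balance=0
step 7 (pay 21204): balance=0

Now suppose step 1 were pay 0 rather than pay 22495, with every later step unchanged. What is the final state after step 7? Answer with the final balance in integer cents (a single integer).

0

(re-executing from step 1 with the substitution; state before step 1: balance=59930)
step 1 (pay 0): balance=61404
step 2 (pay 20526): balance=42388
step 3 (pay 23709): balance=19721
step 4 (pay 20647): balance=0
step 5 (pay 22007): balance=0
step 6 (pay 20551): balance=0
step 7 (pay 21204): balance=0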